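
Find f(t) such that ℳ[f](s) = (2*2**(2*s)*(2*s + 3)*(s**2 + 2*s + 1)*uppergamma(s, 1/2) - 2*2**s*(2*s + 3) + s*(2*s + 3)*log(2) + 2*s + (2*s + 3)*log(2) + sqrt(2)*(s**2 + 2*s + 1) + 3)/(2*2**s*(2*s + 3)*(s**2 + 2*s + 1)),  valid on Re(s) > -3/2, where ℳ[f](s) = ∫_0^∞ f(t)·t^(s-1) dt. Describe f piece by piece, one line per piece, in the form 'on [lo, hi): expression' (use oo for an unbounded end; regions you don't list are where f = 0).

the 3 pieces separated at 1/2, 1 each add one integral
segment [0, 1/2) carries t**(3/2); integrate it
on [1/2, 1) integrate f = t*log(t) against the kernel
between 1 and ∞ the integrand is exp(-t/2)·t^(s-1)

on [0, 1/2): t**(3/2)
on [1/2, 1): t*log(t)
on [1, oo): exp(-t/2)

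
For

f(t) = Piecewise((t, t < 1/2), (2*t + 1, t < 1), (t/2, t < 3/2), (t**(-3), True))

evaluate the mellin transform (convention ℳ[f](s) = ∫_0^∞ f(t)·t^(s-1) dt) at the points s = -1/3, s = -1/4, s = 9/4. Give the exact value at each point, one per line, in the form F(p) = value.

cuts at 1/2, 1, 3/2: linearity sums the 4 kernel integrals
over [0, 1/2), the kernel integral of t enters the sum
on [1/2, 1): add ∫ (2*t + 1)·t^(s-1) dt
over [1, 3/2), the kernel integral of t/2 enters the sum
on [3/2, ∞) integrate f = t**(-3) against the kernel

F(-1/3) = 2**(1/3)*(-405*2**(2/3) + 437*3**(2/3) + 2430)/1080
F(-1/4) = 2**(1/4)*(-1053*2**(3/4) + 383*3**(3/4) + 3510)/1053
F(9/4) = 2**(3/4)*(-70 + 424*2**(1/4) + 659*3**(1/4))/936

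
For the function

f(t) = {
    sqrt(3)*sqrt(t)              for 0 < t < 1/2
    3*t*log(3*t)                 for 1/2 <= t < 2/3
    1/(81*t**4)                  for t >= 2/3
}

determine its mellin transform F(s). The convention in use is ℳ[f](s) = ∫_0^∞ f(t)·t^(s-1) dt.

(32*2**(2*s)*s*(s - 4)*(2*s + 1)*log(2) - 32*2**(2*s)*(s - 4)*(2*s + 1) + 32*2**(2*s)*(s - 4)*(2*s + 1)*log(2) + 3**s*s*(s - 4)*(2*s + 1)*(-24*log(3) + 24*log(2)) + 3**s*(s - 4)*(2*s + 1)*(-24*log(3) + 24*log(2)) + 24*3**s*(s - 4)*(2*s + 1) + 16*3**s*sqrt(6)*(s - 4)*(s**2 + 2*s + 1) - 4**s*(2*s + 1)*(s**2 + 2*s + 1))/(16*6**s*(s - 4)*(2*s + 1)*(s**2 + 2*s + 1))
  -1/2 < Re(s) < 4

peel off the common scale on t: sqrt(t) on [0, 3/2); t*log(t) on [3/2, 2); t**(-4) on [2, ∞)
integrate the 3 segments split at 1/2, 2/3, then add the results
segment 0 to 1/2 holds sqrt(3)*sqrt(t); add its integral
for t in [1/2, 2/3): the term is ∫ 3*t*log(3*t)·t^(s-1)
piece [2/3, ∞): integrate 1/(81*t**4) against the kernel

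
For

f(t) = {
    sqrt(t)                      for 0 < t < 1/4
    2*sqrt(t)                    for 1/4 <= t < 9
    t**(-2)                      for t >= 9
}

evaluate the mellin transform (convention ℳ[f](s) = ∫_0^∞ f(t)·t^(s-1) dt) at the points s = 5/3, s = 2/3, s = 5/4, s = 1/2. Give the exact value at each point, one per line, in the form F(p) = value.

remove the power substitution first: t on [0, 1/2); 2*t on [1/2, 3); t**(-4) on [3, ∞)
treat the 3 regions marked off by 1/4, 9 separately and sum
the [0, 1/4) slice contributes ∫ sqrt(t)·t^(s-1) dt
∫ 2*sqrt(t)·t^(s-1) over [1/4, 9)
[9, ∞) adds the kernel integral of t**(-2)

F(5/3) = 2**(2/3)*(-3 + 7880*6**(1/3))/208
F(2/3) = 2**(2/3)*(-54 + 3895*6**(1/3))/504
F(5/4) = sqrt(2)*(-27 + 11720*sqrt(6))/756
F(1/2) = 5759/324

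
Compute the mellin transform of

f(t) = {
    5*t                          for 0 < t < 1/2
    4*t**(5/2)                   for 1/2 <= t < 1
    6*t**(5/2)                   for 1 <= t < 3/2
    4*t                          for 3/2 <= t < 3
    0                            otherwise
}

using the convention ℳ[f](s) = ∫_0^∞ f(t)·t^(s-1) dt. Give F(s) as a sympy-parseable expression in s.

(27*2**(1/2 - s)*3**(s + 1/2)*(s + 1) - 2*2**(1/2 - s)*(s + 1) + 24*3**s*(2*s + 5) - 8*s - 8 - 12*3**s*(2*s + 5)/2**s + 5*(2*s + 5)/2**s)/(2*(s + 1)*(2*s + 5))
  Re(s) > -1

cuts at 1/2, 1, 3/2: linearity sums the 4 kernel integrals
segment 0 to 1/2 holds 5*t; add its integral
on [1/2, 1): add ∫ 4*t**(5/2)·t^(s-1) dt
on [1, 3/2) integrate f = 6*t**(5/2) against the kernel
∫ over [3/2, 3) of 4*t·t^(s-1) joins the sum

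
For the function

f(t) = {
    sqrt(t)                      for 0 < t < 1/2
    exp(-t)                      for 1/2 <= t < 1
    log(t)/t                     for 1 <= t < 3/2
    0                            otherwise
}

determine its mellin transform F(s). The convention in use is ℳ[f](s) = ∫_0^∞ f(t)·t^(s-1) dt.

(3*2**s*(2*s + 1)*(s**2 - 2*s + 1)*uppergamma(s, 1/2) - 3*2**s*(2*s + 1)*(s**2 - 2*s + 1)*uppergamma(s, 1) + 3*2**s*(2*s + 1) + 3**s*s*(2*s + 1)*(-2*log(2) + 2*log(3)) - 2*3**s*(2*s + 1) + 3**s*(2*s + 1)*(-2*log(3) + 2*log(2)) + 3*sqrt(2)*(s**2 - 2*s + 1))/(3*2**s*(2*s + 1)*(s**2 - 2*s + 1))
  Re(s) > -1/2

split f at 1/2, 1: ℳ[f](s) collects 3 kernel integrals
∫ sqrt(t)·t^(s-1) over [0, 1/2)
∫ exp(-t)·t^(s-1) over [1/2, 1)
over [1, 3/2), the kernel integral of log(t)/t enters the sum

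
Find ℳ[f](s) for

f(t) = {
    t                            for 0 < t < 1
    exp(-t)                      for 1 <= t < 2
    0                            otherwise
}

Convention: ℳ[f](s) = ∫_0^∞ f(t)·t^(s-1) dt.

((s + 1)*uppergamma(s, 1) - (s + 1)*uppergamma(s, 2) + 1)/(s + 1)
  Re(s) > -1

slice at 1, transform all 2 pieces, and sum them
segment [0, 1) carries t; integrate it
between 1 and 2 the integrand is exp(-t)·t^(s-1)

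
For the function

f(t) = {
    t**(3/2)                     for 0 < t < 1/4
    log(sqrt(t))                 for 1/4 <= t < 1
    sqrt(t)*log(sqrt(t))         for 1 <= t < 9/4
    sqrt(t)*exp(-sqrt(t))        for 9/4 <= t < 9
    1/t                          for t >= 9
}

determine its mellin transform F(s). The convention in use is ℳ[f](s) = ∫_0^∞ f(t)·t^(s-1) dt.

(72*2**(2*s)*(s - 1)*(2*s + 1)**2*(2*s + 3)*(4*s - (2*s + 1)**2 + 1)*uppergamma(2*s + 1, 3/2) - 72*2**(2*s)*(s - 1)*(2*s + 1)**2*(2*s + 3)*(4*s - (2*s + 1)**2 + 1)*uppergamma(2*s + 1, 3) + 72*2**(2*s)*(s - 1)*(2*s + 1)**2*(2*s + 3) + 72*2**(2*s)*(s - 1)*(2*s + 3)*(4*s - (2*s + 1)**2 + 1) + 3**(2*s)*(s - 1)*(2*s + 1)*(2*s + 3)*(-108*log(2) + 108*log(3))*(4*s - (2*s + 1)**2 + 1) - 108*3**(2*s)*(s - 1)*(2*s + 3)*(4*s - (2*s + 1)**2 + 1) - 4*6**(2*s)*(2*s + 1)**2*(2*s + 3)*(4*s - (2*s + 1)**2 + 1) - 72*(s - 1)*(2*s + 1)**3*(2*s + 3)*log(2) - 72*(s - 1)*(2*s + 1)**2*(2*s + 3) + 72*(s - 1)*(2*s + 1)**2*(2*s + 3)*log(2) + 9*(s - 1)*(2*s + 1)**2*(4*s - (2*s + 1)**2 + 1))/(36*2**(2*s)*(s - 1)*(2*s + 1)**2*(2*s + 3)*(4*s - (2*s + 1)**2 + 1))
  -3/2 < Re(s) < 1

strip the shared t-power: t on [0, 1/4); log(sqrt(t))/sqrt(t) on [1/4, 1); log(sqrt(t)) on [1, 9/4); …
peel off the power substitution: t**2 on [0, 1/2); log(t)/t on [1/2, 1); log(t) on [1, 3/2); …
integrate the 5 segments split at 1/4, 1, 9/4, 9, then add the results
∫ t**(3/2)·t^(s-1) over [0, 1/4)
∫ log(sqrt(t))·t^(s-1) over [1/4, 1)
over [1, 9/4), the kernel integral of sqrt(t)*log(sqrt(t)) enters the sum
over [9/4, 9), the kernel integral of sqrt(t)*exp(-sqrt(t)) enters the sum
∫ 1/t·t^(s-1) over [9, ∞)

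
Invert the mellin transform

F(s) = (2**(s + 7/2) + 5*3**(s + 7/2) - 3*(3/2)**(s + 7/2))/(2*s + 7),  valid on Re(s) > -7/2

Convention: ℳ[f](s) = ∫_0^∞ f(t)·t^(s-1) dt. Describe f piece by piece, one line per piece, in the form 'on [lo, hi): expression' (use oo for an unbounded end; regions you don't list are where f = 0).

on [0, 3/2): 3*t**(7/2)/2
on [3/2, 2): 3*t**(7/2)
on [2, 3): 5*t**(7/2)/2

split f at 3/2, 2: ℳ[f](s) collects 3 kernel integrals
segment [0, 3/2) carries 3*t**(7/2)/2; integrate it
on [3/2, 2) integrate f = 3*t**(7/2) against the kernel
∫ 5*t**(7/2)/2·t^(s-1) over [2, 3)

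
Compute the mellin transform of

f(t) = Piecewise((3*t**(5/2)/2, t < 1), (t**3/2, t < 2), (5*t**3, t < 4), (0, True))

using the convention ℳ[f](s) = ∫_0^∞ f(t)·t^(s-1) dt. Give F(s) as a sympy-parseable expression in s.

summing 3 kernel integrals split by 1, 2 yields ℳ[f](s)
on [0, 1) integrate f = 3*t**(5/2)/2 against the kernel
for t in [1, 2): the term is ∫ t**3/2·t^(s-1)
segment [2, 4) carries 5*t**3; integrate it

(640*2**(2*s)*(2*s + 5) - 72*2**s*(2*s + 5) + 4*s + 13)/(2*(s + 3)*(2*s + 5))
  Re(s) > -5/2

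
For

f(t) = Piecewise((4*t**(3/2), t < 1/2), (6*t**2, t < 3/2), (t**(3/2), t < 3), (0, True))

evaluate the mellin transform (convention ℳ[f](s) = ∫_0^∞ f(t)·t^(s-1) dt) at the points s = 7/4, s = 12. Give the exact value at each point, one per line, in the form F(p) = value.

breakpoints 1/2, 3/2: one integral from each of the 3 segments
piece [0, 1/2): integrate 4*t**(3/2) against the kernel
piece [1/2, 3/2): integrate 6*t**2 against the kernel
piece [3/2, 3): integrate t**(3/2) against the kernel

F(7/4) = -27*2**(3/4)*3**(1/4)/52 - 2**(1/4)/10 + 2**(3/4)/13 + 27*2**(1/4)*3**(3/4)/10 + 108*3**(1/4)/13
F(12) = -59049*sqrt(6)/8192 + sqrt(2)/55296 + 1793613/14336 + 118098*sqrt(3)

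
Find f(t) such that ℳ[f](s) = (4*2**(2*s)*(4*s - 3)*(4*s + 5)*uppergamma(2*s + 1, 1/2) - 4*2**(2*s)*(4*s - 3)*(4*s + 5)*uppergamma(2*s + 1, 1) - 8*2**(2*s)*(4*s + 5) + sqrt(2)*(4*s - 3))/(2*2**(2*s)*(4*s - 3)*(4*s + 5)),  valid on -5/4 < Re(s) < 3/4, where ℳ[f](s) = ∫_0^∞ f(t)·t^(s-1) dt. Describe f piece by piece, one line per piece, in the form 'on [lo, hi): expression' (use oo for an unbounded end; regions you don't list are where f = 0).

the shared t-power comes off first: t**(3/4) on [0, 1/4); exp(-sqrt(t)) on [1/4, 1); t**(-5/4) on [1, ∞)
peel off the power substitution: t**(3/2) on [0, 1/2); exp(-t) on [1/2, 1); t**(-5/2) on [1, ∞)
the 3 pieces separated at 1/4, 1 each add one integral
segment [0, 1/4) carries t**(5/4); integrate it
∫ over [1/4, 1) of sqrt(t)*exp(-sqrt(t))·t^(s-1) joins the sum
[1, ∞) adds the kernel integral of t**(-3/4)

on [0, 1/4): t**(5/4)
on [1/4, 1): sqrt(t)*exp(-sqrt(t))
on [1, oo): t**(-3/4)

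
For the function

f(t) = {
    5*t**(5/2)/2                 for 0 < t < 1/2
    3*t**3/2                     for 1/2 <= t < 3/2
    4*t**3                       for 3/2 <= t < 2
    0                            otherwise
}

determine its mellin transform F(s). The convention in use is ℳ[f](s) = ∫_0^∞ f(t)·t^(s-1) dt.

(512*2**s*(2*s + 5) + 10*2**(1/2 - s)*(s + 3) - 135*(3/2)**s*(2*s + 5) - 3*(2*s + 5)/2**s)/(16*(s + 3)*(2*s + 5))
  Re(s) > -5/2

decompose at 1/2, 3/2; ℳ[f](s) sums the 3 pieces' integrals
between 0 and 1/2 the integrand is 5*t**(5/2)/2·t^(s-1)
piece [1/2, 3/2): integrate 3*t**3/2 against the kernel
∫ 4*t**3·t^(s-1) over [3/2, 2)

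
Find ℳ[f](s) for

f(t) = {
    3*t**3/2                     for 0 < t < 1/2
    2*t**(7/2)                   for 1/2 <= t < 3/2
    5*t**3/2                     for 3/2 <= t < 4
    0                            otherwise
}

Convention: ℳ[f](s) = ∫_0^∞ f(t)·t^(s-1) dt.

(2560*2**(2*s)*(2*s + 7) + 108*2**(1/2 - s)*3**(s + 1/2)*(s + 3) - 4*2**(1/2 - s)*(s + 3) - 135*(3/2)**s*(2*s + 7) + 3*(2*s + 7)/2**s)/(16*(s + 3)*(2*s + 7))
  Re(s) > -3

decompose at 1/2, 3/2; ℳ[f](s) sums the 3 pieces' integrals
between 0 and 1/2 the integrand is 3*t**3/2·t^(s-1)
the [1/2, 3/2) slice contributes ∫ 2*t**(7/2)·t^(s-1) dt
the [3/2, 4) slice contributes ∫ 5*t**3/2·t^(s-1) dt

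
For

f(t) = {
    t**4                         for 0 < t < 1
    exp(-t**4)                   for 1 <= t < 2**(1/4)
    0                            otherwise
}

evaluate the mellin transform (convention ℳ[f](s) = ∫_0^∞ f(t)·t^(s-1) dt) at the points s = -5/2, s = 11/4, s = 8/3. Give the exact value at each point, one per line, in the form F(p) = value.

F(-5/2) = -uppergamma(-5/8, 2)/4 + uppergamma(-5/8, 1)/4 + 2/3
F(11/4) = -uppergamma(11/16, 2)/4 + uppergamma(11/16, 1)/4 + 4/27
F(8/3) = -uppergamma(2/3, 2)/4 + uppergamma(2/3, 1)/4 + 3/20

undo the power substitution: t**2 on [0, 1); exp(-t**2) on [1, sqrt(2))
undo the power substitution: t on [0, 1); exp(-t) on [1, 2)
breakpoints 1: one integral from each of the 2 segments
segment [0, 1) carries t**4; integrate it
piece [1, 2**(1/4)): integrate exp(-t**4) against the kernel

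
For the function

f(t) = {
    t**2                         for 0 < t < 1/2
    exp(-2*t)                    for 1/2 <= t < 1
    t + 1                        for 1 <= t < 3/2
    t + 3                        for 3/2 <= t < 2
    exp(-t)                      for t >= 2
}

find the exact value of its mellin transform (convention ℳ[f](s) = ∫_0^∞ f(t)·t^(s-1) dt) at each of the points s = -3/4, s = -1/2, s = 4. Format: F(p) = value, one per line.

F(-3/4) = 2**(3/4)*(-4*2**(1/4)/3 - uppergamma(-3/4, 2) + 2**(1/4)*uppergamma(-3/4, 2)/2 + uppergamma(-3/4, 1) + 1/5 + 8*3**(1/4)/9 + sqrt(2))
F(-1/2) = sqrt(2)*(3*sqrt(2)*(-2 - 2*sqrt(pi)*exp(2)*erfc(sqrt(2)) + sqrt(2)) + 12*E + (-5 - 12*sqrt(pi)*erfc(1) + 12*sqrt(pi)*erfc(sqrt(2)) + 8*sqrt(3))*exp(2))*exp(-2)/6
F(4) = exp(-1) + 285*exp(-2)/8 + 29609/1920

the 5 pieces separated at 1/2, 1, 3/2, 2 each add one integral
piece [0, 1/2): integrate t**2 against the kernel
for t in [1/2, 1): the term is ∫ exp(-2*t)·t^(s-1)
on [1, 3/2): add ∫ (t + 1)·t^(s-1) dt
over [3/2, 2), the kernel integral of (t + 3) enters the sum
for t in [2, ∞): the term is ∫ exp(-t)·t^(s-1)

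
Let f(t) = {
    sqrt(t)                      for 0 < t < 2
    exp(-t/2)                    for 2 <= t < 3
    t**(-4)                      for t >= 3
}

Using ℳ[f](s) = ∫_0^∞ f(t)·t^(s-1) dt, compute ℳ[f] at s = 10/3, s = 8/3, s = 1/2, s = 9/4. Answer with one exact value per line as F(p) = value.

F(10/3) = -8*2**(1/3)*uppergamma(10/3, 3/2) + 3**(1/3)/2 + 48*2**(5/6)/23 + 8*2**(1/3)*uppergamma(10/3, 1)
F(8/3) = -4*2**(2/3)*uppergamma(8/3, 3/2) + 3**(2/3)/12 + 48*2**(1/6)/19 + 4*2**(2/3)*uppergamma(8/3, 1)
F(1/2) = -sqrt(2)*sqrt(pi)*erfc(sqrt(6)/2) + 2*sqrt(3)/567 + sqrt(2)*sqrt(pi)*erfc(1) + 2
F(9/4) = -4*2**(1/4)*uppergamma(9/4, 3/2) + 4*3**(1/4)/63 + 16*2**(3/4)/11 + 4*2**(1/4)*uppergamma(9/4, 1)

split f at 2, 3: ℳ[f](s) collects 3 kernel integrals
over [0, 2), the kernel integral of sqrt(t) enters the sum
on [2, 3): add ∫ exp(-t/2)·t^(s-1) dt
for t in [3, ∞): the term is ∫ t**(-4)·t^(s-1)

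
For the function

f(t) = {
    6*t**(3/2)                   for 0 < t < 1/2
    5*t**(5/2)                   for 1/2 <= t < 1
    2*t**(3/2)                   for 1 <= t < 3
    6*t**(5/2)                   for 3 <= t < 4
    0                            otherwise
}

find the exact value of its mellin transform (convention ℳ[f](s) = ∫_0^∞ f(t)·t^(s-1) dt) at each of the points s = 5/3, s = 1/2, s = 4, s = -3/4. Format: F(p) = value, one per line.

along the cuts 1/2, 1, 3, ℳ[f](s) splits into 4 integrals
on [0, 1/2) integrate f = 6*t**(3/2) against the kernel
over [1/2, 1), the kernel integral of 5*t**(5/2) enters the sum
between 1 and 3 the integrand is 2*t**(3/2)·t^(s-1)
over [3, 4), the kernel integral of 6*t**(5/2) enters the sum

F(5/3) = -47304*3**(1/6)/475 + 123*2**(5/6)/1520 + 54/95 + 9216*2**(1/3)/25
F(1/2) = 2021/24
F(4) = -83592*sqrt(3)/143 + 101*sqrt(2)/9152 + 1081402/143
F(-3/4) = -160*3**(3/4)/21 + 4/21 + 23*2**(1/4)/7 + 192*sqrt(2)/7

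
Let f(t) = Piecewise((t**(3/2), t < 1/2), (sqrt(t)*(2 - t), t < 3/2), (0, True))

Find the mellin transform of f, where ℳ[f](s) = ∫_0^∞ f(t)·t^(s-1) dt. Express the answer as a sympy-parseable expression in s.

back out the shared t-power: t on [0, 1/2); 2 - t on [1/2, 3/2)
linearity at 1/2 turns ℳ[f](s) into 2 summed integrals
∫ over [0, 1/2) of t**(3/2)·t^(s-1) joins the sum
between 1/2 and 3/2 the integrand is sqrt(t)*(2 - t)·t^(s-1)

2**(-s - 1/2)*(3**(s + 1/2)*(2*s + 1) + 8*3**(s + 1/2) - 4*s - 10)/((2*s + 1)*(2*s + 3))
  Re(s) > -3/2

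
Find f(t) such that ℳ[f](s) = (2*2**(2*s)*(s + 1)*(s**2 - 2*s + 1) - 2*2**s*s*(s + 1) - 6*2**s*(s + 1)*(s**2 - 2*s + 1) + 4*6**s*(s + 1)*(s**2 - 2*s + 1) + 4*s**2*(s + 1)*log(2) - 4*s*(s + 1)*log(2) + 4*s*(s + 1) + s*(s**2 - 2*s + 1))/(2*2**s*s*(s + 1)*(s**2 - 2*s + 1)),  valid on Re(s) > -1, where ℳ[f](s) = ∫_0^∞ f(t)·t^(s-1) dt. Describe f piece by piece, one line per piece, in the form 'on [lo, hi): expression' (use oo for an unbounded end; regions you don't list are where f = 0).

treat the 4 regions marked off by 1/2, 1, 2 separately and sum
segment [0, 1/2) carries t; integrate it
segment 1/2 to 1 holds log(t)/t; add its integral
∫ over [1, 2) of 3·t^(s-1) joins the sum
the [2, 3) slice contributes ∫ 2·t^(s-1) dt

on [0, 1/2): t
on [1/2, 1): log(t)/t
on [1, 2): 3
on [2, 3): 2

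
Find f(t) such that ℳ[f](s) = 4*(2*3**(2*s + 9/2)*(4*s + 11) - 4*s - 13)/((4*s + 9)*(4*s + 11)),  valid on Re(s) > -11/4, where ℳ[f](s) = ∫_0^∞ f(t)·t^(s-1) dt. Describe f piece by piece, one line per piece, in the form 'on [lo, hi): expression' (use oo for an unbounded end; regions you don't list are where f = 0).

back out the shared t-power: t**(3/4) on [0, 1); 2*t**(1/4) on [1, 9)
back out the power substitution: t**(3/2) on [0, 1); 2*sqrt(t) on [1, 3)
breakpoints 1: one integral from each of the 2 segments
∫ over [0, 1) of t**(11/4)·t^(s-1) joins the sum
[1, 9) adds the kernel integral of 2*t**(9/4)

on [0, 1): t**(11/4)
on [1, 9): 2*t**(9/4)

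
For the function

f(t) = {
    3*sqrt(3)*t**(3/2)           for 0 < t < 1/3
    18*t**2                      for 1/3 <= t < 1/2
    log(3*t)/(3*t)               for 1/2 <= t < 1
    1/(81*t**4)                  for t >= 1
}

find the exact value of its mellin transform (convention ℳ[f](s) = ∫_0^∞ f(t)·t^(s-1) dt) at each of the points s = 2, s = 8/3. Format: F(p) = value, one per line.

reversing the common scale on t: t**(3/2) on [0, 1); 2*t**2 on [1, 3/2); log(t)/t on [3/2, 3); …
integrate the 4 segments split at 1/3, 1/2, 1, then add the results
piece [0, 1/3): integrate 3*sqrt(3)*t**(3/2) against the kernel
∫ over [1/3, 1/2) of 18*t**2·t^(s-1) joins the sum
between 1/2 and 1 the integrand is log(3*t)/(3*t)·t^(s-1)
the [1, ∞) slice contributes ∫ 1/(81*t**4)·t^(s-1) dt

F(2) = 1759/18144 + log(2)/6 + log(3)/6
F(8/3) = -299/2700 - 2**(1/3)*log(3)/20 - 11*3**(1/3)/1575 + 2**(1/3)*log(2)/20 + 843*2**(1/3)/5600 + log(3)/5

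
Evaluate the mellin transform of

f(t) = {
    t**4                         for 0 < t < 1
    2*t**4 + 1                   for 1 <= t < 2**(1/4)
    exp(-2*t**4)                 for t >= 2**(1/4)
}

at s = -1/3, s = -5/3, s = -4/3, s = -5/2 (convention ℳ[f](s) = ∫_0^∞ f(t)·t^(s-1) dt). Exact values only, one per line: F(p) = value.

F(-1/3) = -21*2**(11/12)/22 + 2**(1/12)*uppergamma(-1/12, 4)/4 + 30/11
F(-5/3) = 2**(5/12)*uppergamma(-5/12, 4)/4 + 6/35 + 39*2**(7/12)/70
F(-4/3) = 2**(1/3)*uppergamma(-1/3, 4)/4 + 3/8 + 3*2**(2/3)/8
F(-5/2) = -4/15 + 2**(5/8)*uppergamma(-5/8, 4)/4 + 17*2**(3/8)/15

strip the power substitution: t**2 on [0, 1); 2*t**2 + 1 on [1, sqrt(2)); exp(-2*t**2) on [sqrt(2), ∞)
peel off the power substitution: t on [0, 1); 2*t + 1 on [1, 2); exp(-2*t) on [2, ∞)
linearity at 1, 2**(1/4) turns ℳ[f](s) into 3 summed integrals
for t in [0, 1): the term is ∫ t**4·t^(s-1)
over [1, 2**(1/4)), the kernel integral of (2*t**4 + 1) enters the sum
between 2**(1/4) and ∞ the integrand is exp(-2*t**4)·t^(s-1)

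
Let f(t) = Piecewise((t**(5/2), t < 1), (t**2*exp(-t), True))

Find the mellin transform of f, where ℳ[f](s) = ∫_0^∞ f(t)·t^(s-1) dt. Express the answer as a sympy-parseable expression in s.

((2*s + 5)*uppergamma(s + 2, 1) + 2)/(2*s + 5)
  Re(s) > -5/2

reversing the shared t-power: sqrt(t) on [0, 1); exp(-t) on [1, ∞)
cuts at 1: linearity sums the 2 kernel integrals
segment [0, 1) carries t**(5/2); integrate it
piece [1, ∞): integrate t**2*exp(-t) against the kernel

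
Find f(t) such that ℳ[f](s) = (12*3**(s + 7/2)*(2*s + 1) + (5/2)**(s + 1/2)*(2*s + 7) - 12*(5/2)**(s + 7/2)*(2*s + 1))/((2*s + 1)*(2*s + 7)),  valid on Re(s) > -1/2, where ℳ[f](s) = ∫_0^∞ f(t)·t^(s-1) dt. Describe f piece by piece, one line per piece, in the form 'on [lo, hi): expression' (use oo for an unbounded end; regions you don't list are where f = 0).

summing 2 kernel integrals split by 5/2 yields ℳ[f](s)
segment 0 to 5/2 holds sqrt(t)/2; add its integral
between 5/2 and 3 the integrand is 6*t**(7/2)·t^(s-1)

on [0, 5/2): sqrt(t)/2
on [5/2, 3): 6*t**(7/2)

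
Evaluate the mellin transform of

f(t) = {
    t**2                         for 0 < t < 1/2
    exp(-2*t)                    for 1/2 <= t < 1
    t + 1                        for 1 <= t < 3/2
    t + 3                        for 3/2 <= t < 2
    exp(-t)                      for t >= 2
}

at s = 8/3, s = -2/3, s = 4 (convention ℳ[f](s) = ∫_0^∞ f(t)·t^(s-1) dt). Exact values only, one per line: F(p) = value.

integrate the 5 segments split at 1/2, 1, 3/2, 2, then add the results
segment 0 to 1/2 holds t**2; add its integral
over [1/2, 1), the kernel integral of exp(-2*t) enters the sum
segment [1, 3/2) carries (t + 1); integrate it
on [3/2, 2) integrate f = (t + 3) against the kernel
on [2, ∞) integrate f = exp(-t) against the kernel

F(8/3) = 2**(1/3)*(-4158*3**(2/3) - 1596*2**(2/3) - 616*uppergamma(8/3, 2) + 33 + 616*uppergamma(8/3, 1) + 2464*2**(2/3)*uppergamma(8/3, 2) + 32928*2**(1/3))/4928
F(-2/3) = 2**(2/3)*(-3*2**(1/3)/4 - uppergamma(-2/3, 2) + 2**(1/3)*uppergamma(-2/3, 2)/2 + uppergamma(-2/3, 1) + 3/16 + 3*2**(2/3)/8 + 3**(1/3))
F(4) = exp(-1) + 285*exp(-2)/8 + 29609/1920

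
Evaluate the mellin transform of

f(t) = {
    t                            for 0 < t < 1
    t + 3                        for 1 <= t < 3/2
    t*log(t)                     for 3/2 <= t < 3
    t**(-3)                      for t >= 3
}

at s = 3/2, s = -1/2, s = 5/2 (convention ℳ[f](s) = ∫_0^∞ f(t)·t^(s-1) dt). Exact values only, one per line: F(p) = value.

F(3/2) = -922*sqrt(3)/675 - 2 + 213*sqrt(6)/100 + log(2**(9*sqrt(6)/20)*3**(-9*sqrt(6)/20 + 18*sqrt(3)/5))
F(-1/2) = -2266*sqrt(3)/567 + sqrt(6) + log(2**(sqrt(6))*3**(-sqrt(6) + 2*sqrt(3))) + 6
F(5/2) = -226*sqrt(3)/147 - 27*sqrt(6)*log(3)/56 - 6/5 + 27*sqrt(6)*log(2)/56 + 3861*sqrt(6)/1960 + 54*sqrt(3)*log(3)/7

along the cuts 1, 3/2, 3, ℳ[f](s) splits into 4 integrals
over [0, 1), the kernel integral of t enters the sum
piece [1, 3/2): integrate (t + 3) against the kernel
[3/2, 3) adds the kernel integral of t*log(t)
over [3, ∞), the kernel integral of t**(-3) enters the sum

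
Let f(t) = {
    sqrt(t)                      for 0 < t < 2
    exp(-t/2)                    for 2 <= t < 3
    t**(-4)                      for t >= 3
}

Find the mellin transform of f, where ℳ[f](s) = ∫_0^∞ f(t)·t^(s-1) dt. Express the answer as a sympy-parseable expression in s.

linearity at 2, 3 turns ℳ[f](s) into 3 summed integrals
on [0, 2) integrate f = sqrt(t) against the kernel
for t in [2, 3): the term is ∫ exp(-t/2)·t^(s-1)
∫ t**(-4)·t^(s-1) over [3, ∞)

(2**s*(s - 4)*(2*s + 1)*uppergamma(s, 1) - 2**s*(s - 4)*(2*s + 1)*uppergamma(s, 3/2) + 2*2**(s + 1/2)*(s - 4) - 3**s*(2*s + 1)/81)/((s - 4)*(2*s + 1))
  -1/2 < Re(s) < 4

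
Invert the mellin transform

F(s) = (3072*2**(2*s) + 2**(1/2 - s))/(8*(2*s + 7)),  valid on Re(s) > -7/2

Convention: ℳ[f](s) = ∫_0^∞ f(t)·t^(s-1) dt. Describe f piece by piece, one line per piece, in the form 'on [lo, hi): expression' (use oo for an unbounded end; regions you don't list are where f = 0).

on [0, 1/2): 5*t**(7/2)/2
on [1/2, 4): 3*t**(7/2)/2

split f at 1/2: ℳ[f](s) collects 2 kernel integrals
the [0, 1/2) slice contributes ∫ 5*t**(7/2)/2·t^(s-1) dt
between 1/2 and 4 the integrand is 3*t**(7/2)/2·t^(s-1)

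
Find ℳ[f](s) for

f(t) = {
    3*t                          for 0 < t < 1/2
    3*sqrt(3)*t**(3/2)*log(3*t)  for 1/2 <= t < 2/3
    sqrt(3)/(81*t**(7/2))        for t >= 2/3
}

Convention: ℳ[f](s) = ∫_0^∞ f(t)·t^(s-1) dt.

peel off the common scale on t: t on [0, 3/2); t**(3/2)*log(t) on [3/2, 2); t**(-7/2) on [2, ∞)
back out the shared t-power: sqrt(t) on [0, 3/2); t*log(t) on [3/2, 2); t**(-4) on [2, ∞)
f breaks at 1/2, 2/3 into 3 integrals to sum
piece [0, 1/2): integrate 3*t against the kernel
the [1/2, 2/3) slice contributes ∫ 3*sqrt(3)*t**(3/2)*log(3*t)·t^(s-1) dt
on [2/3, ∞): add ∫ sqrt(3)/(81*t**(7/2))·t^(s-1) dt

2**(-s - 5/2)*(-2**(2*s + 6)*(s + 1)*(2*s - 7) + 3**(s + 1/2)*(s + 1)*(2*s - 7)*(2*s + 1)*(-12*log(3) + 12*log(2)) + 3**(s + 1/2)*(s + 1)*(2*s - 7)*(-24*log(3) + 24*log(2)) + 2*3**(s + 1/2)*sqrt(6)*(2*s - 7)*(8*s + (2*s + 1)**2 + 8) + 8*3**(s + 3/2)*(s + 1)*(2*s - 7) + 32*4**s*(s + 1)*(2*s - 7)*(2*s + 1)*log(2) + 64*4**s*(s + 1)*(2*s - 7)*log(2) - 4**s*(s + 1)*(8*s + (2*s + 1)**2 + 8))/(3**s*(s + 1)*(2*s - 7)*(8*s + (2*s + 1)**2 + 8))
  -1 < Re(s) < 7/2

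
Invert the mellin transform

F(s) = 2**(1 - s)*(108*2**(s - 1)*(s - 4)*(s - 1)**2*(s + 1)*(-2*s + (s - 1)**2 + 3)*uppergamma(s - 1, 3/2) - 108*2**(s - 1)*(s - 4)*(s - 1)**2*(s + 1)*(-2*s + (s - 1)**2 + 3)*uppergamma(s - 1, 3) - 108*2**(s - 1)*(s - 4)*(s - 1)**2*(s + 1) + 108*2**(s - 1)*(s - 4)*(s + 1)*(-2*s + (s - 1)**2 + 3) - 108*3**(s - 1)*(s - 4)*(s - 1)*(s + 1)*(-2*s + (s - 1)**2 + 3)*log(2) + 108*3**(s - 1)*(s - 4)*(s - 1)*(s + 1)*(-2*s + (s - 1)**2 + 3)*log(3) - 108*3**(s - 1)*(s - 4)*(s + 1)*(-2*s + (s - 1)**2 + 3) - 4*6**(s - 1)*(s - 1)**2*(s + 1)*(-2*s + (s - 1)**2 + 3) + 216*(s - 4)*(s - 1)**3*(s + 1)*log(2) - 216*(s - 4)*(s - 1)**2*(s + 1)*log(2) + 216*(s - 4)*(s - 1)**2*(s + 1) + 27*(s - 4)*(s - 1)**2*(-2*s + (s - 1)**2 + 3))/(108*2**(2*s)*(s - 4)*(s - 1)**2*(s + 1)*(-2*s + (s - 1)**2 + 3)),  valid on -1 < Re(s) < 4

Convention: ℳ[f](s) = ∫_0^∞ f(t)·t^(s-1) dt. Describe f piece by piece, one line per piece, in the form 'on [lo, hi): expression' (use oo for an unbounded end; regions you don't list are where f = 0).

on [0, 1/8): 4*t
on [1/8, 1/4): log(4*t)/(16*t**2)
on [1/4, 3/8): log(4*t)/(4*t)
on [3/8, 3/4): exp(-4*t)/(4*t)
on [3/4, oo): 1/(256*t**4)

reversing the common scale on t: 2*t on [0, 1/4); log(2*t)/(4*t**2) on [1/4, 1/2); log(2*t)/(2*t) on [1/2, 3/4); …
reversing the common scale on t: t on [0, 1/2); log(t)/t**2 on [1/2, 1); log(t)/t on [1, 3/2); …
the shared t-power comes off first: t**2 on [0, 1/2); log(t)/t on [1/2, 1); log(t) on [1, 3/2); …
integrate the 5 segments split at 1/8, 1/4, 3/8, 3/4, then add the results
over [0, 1/8), the kernel integral of 4*t enters the sum
piece [1/8, 1/4): integrate log(4*t)/(16*t**2) against the kernel
∫ log(4*t)/(4*t)·t^(s-1) over [1/4, 3/8)
segment 3/8 to 3/4 holds exp(-4*t)/(4*t); add its integral
over [3/4, ∞), the kernel integral of 1/(256*t**4) enters the sum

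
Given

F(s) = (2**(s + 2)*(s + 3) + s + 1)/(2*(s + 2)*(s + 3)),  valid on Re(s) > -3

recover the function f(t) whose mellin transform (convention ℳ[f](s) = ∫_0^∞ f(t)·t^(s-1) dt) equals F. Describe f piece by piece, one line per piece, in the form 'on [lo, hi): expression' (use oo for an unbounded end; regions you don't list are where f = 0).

on [0, 1): t**3
on [1, 2): t**2/2

reversing the power substitution: t**(3/2) on [0, 1); t/2 on [1, 4)
invert the shared t-power to get sqrt(t) on [0, 1); 1/2 on [1, 4)
back out the power substitution: t on [0, 1); 1/2 on [1, 2)
slice at 1, transform all 2 pieces, and sum them
the [0, 1) slice contributes ∫ t**3·t^(s-1) dt
between 1 and 2 the integrand is t**2/2·t^(s-1)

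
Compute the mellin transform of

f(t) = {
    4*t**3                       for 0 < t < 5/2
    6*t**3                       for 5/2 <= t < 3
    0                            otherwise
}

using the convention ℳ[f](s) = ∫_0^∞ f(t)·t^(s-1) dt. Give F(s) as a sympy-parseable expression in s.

(-125*5**s + 648*6**s)/(4*2**s*(s + 3))
  Re(s) > -3

linearity at 5/2 turns ℳ[f](s) into 2 summed integrals
over [0, 5/2), the kernel integral of 4*t**3 enters the sum
piece [5/2, 3): integrate 6*t**3 against the kernel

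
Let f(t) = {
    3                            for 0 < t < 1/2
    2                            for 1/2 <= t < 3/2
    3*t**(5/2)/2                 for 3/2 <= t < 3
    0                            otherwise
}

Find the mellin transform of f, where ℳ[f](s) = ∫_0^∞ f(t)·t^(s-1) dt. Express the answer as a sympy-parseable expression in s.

cuts at 1/2, 3/2: linearity sums the 3 kernel integrals
segment 0 to 1/2 holds 3; add its integral
over [1/2, 3/2), the kernel integral of 2 enters the sum
∫ 3*t**(5/2)/2·t^(s-1) over [3/2, 3)

(-27*3**s*sqrt(6)*s + 32*3**s*s + 80*3**s + 216*sqrt(3)*6**s*s + 16*s + 40)/(8*2**s*s*(2*s + 5))
  Re(s) > 0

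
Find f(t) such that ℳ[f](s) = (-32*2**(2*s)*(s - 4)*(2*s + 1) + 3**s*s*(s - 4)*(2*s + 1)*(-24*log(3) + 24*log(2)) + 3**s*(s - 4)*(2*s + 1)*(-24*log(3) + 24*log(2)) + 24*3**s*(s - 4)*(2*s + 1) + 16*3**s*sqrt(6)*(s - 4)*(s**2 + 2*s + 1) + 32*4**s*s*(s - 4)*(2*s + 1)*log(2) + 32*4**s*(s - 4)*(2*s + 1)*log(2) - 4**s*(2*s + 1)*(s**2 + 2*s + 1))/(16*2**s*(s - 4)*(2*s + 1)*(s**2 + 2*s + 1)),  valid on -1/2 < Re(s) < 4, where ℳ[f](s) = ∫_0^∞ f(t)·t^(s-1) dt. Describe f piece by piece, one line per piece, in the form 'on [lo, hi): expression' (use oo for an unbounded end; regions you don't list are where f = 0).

on [0, 3/2): sqrt(t)
on [3/2, 2): t*log(t)
on [2, oo): t**(-4)

split f at 3/2, 2: ℳ[f](s) collects 3 kernel integrals
on [0, 3/2) integrate f = sqrt(t) against the kernel
on [3/2, 2): add ∫ t*log(t)·t^(s-1) dt
∫ over [2, ∞) of t**(-4)·t^(s-1) joins the sum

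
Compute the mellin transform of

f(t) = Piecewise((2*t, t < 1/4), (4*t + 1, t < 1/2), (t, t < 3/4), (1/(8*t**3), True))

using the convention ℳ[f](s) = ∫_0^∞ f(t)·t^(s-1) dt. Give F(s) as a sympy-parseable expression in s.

undo the common scale on t: t on [0, 1/2); 2*t + 1 on [1/2, 1); t/2 on [1, 3/2); …
along the cuts 1/4, 1/2, 3/4, ℳ[f](s) splits into 4 integrals
the [0, 1/4) slice contributes ∫ 2*t·t^(s-1) dt
piece [1/4, 1/2): integrate (4*t + 1) against the kernel
between 1/2 and 3/4 the integrand is t·t^(s-1)
on [3/4, ∞): add ∫ 1/(8*t**3)·t^(s-1) dt

(270*2**s*s**2 - 702*2**s*s - 324*2**s + 49*3**s*s**2 - 275*3**s*s - 162*s**2 + 378*s + 324)/(108*2**(2*s)*s*(s**2 - 2*s - 3))
  -1 < Re(s) < 3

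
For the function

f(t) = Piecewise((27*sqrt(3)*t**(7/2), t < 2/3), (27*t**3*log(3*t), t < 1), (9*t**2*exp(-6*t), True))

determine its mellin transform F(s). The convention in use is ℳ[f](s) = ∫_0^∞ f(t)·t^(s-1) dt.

6**(-s - 2)*(-2*12**(s + 2)*(s + 2)*(2*s + 7)*log(2) - 2*12**(s + 2)*(2*s + 7)*log(2) + 2*12**(s + 2)*(2*s + 7) + 4*12**(s + 2)*sqrt(2)*(2*s + (s + 2)**2 + 5) + 3*18**(s + 2)*(s + 2)*(2*s + 7)*log(3) - 3*18**(s + 2)*(2*s + 7) + 3*18**(s + 2)*(2*s + 7)*log(3) + 3**(s + 2)*(2*s + 7)*(2*s + (s + 2)**2 + 5)*uppergamma(s + 2, 6))/(3**s*(2*s + 7)*(2*s + (s + 2)**2 + 5))
  Re(s) > -7/2

reversing the common scale on t: t**(7/2) on [0, 2); t**3*log(t) on [2, 3); t**2*exp(-2*t) on [3, ∞)
remove the shared t-power first: t**(5/2) on [0, 2); t**2*log(t) on [2, 3); t*exp(-2*t) on [3, ∞)
peel off the shared t-power: t**(3/2) on [0, 2); t*log(t) on [2, 3); exp(-2*t) on [3, ∞)
along the cuts 2/3, 1, ℳ[f](s) splits into 3 integrals
the [0, 2/3) slice contributes ∫ 27*sqrt(3)*t**(7/2)·t^(s-1) dt
over [2/3, 1), the kernel integral of 27*t**3*log(3*t) enters the sum
on [1, ∞) integrate f = 9*t**2*exp(-6*t) against the kernel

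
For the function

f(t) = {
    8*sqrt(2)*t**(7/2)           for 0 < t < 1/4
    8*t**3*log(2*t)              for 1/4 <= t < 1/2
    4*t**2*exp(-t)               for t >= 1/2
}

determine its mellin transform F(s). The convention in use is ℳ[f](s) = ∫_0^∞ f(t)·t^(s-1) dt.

(32*2**(2*s)*(2*s + 7)*(2*s + (s + 2)**2 + 5)*uppergamma(s + 2, 1/2) - 8*2**s*(2*s + 7) + 2*s + (s + 2)*(2*s + 7)*log(2) + (2*s + 7)*log(2) + sqrt(2)*(2*s + (s + 2)**2 + 5) + 7)/(8*2**(2*s)*(2*s + 7)*(2*s + (s + 2)**2 + 5))
  Re(s) > -7/2

reversing the common scale on t: t**(7/2) on [0, 1/2); t**3*log(t) on [1/2, 1); t**2*exp(-t/2) on [1, ∞)
strip the shared t-power: t**(3/2) on [0, 1/2); t*log(t) on [1/2, 1); exp(-t/2) on [1, ∞)
slice at 1/4, 1/2, transform all 3 pieces, and sum them
between 0 and 1/4 the integrand is 8*sqrt(2)*t**(7/2)·t^(s-1)
on [1/4, 1/2) integrate f = 8*t**3*log(2*t) against the kernel
segment [1/2, ∞) carries 4*t**2*exp(-t); integrate it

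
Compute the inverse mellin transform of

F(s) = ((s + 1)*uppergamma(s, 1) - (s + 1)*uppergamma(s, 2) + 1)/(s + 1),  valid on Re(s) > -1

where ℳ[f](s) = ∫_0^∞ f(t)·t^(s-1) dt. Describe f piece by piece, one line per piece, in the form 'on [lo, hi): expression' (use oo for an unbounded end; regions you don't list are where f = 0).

the 2 pieces separated at 1 each add one integral
for t in [0, 1): the term is ∫ t·t^(s-1)
piece [1, 2): integrate exp(-t) against the kernel

on [0, 1): t
on [1, 2): exp(-t)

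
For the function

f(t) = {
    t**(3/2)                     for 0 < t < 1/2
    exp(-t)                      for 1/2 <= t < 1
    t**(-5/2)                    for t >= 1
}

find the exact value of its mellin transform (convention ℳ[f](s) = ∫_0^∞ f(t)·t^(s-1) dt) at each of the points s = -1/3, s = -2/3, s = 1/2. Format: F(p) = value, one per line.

F(-1/3) = -uppergamma(-1/3, 1) + 6/17 + 3*2**(5/6)/14 + uppergamma(-1/3, 1/2)
F(-2/3) = -uppergamma(-2/3, 1) + 6/19 + uppergamma(-2/3, 1/2) + 3*2**(1/6)/5
F(1/2) = -sqrt(pi)*erfc(1) + sqrt(pi)*erfc(sqrt(2)/2) + 5/8

treat the 3 regions marked off by 1/2, 1 separately and sum
segment [0, 1/2) carries t**(3/2); integrate it
between 1/2 and 1 the integrand is exp(-t)·t^(s-1)
on [1, ∞) integrate f = t**(-5/2) against the kernel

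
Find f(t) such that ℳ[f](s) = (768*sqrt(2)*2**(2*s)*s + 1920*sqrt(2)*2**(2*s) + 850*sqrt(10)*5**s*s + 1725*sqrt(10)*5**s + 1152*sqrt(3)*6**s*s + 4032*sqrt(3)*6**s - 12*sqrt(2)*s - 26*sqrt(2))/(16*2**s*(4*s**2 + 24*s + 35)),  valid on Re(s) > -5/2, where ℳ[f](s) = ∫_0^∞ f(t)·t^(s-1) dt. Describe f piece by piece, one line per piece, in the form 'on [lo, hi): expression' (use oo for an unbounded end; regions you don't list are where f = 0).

on [0, 1/2): t**(5/2)/2
on [1/2, 2): 4*t**(7/2)
on [2, 5/2): 5*t**(7/2)/2
on [5/2, 3): 2*t**(5/2)

split f at 1/2, 2, 5/2: ℳ[f](s) collects 4 kernel integrals
∫ over [0, 1/2) of t**(5/2)/2·t^(s-1) joins the sum
for t in [1/2, 2): the term is ∫ 4*t**(7/2)·t^(s-1)
on [2, 5/2) integrate f = 5*t**(7/2)/2 against the kernel
segment 5/2 to 3 holds 2*t**(5/2); add its integral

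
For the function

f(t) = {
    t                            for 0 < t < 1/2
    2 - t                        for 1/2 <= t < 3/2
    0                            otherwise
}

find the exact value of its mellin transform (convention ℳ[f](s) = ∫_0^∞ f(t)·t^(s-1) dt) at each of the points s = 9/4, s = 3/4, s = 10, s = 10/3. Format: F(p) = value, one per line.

f breaks at 1/2 into 2 integrals to sum
∫ over [0, 1/2) of t·t^(s-1) joins the sum
[1/2, 3/2) adds the kernel integral of (2 - t)

F(9/4) = 2**(3/4)*(-34 + 225*3**(1/4))/468
F(3/4) = 2**(1/4)*(-22 + 19*3**(3/4))/21
F(10) = 413331/112640
F(10/3) = 3*2**(2/3)*(-16 + 297*3**(1/3))/2080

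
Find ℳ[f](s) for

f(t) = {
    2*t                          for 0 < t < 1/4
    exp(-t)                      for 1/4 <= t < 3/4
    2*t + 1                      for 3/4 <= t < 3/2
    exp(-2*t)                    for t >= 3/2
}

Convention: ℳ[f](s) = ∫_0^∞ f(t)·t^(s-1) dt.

(2*2**s*s*(s + 1)*uppergamma(s, 3) - 5*3**s*s - 2*3**s + 2*4**s*s*(s + 1)*uppergamma(s, 1/4) - 2*4**s*s*(s + 1)*uppergamma(s, 3/4) + 8*6**s*s + 2*6**s + s)/(2*2**(2*s)*s*(s + 1))
  Re(s) > -1

strip the common scale on t: t on [0, 1/2); exp(-t/2) on [1/2, 3/2); t + 1 on [3/2, 3); …
along the cuts 1/4, 3/4, 3/2, ℳ[f](s) splits into 4 integrals
∫ over [0, 1/4) of 2*t·t^(s-1) joins the sum
piece [1/4, 3/4): integrate exp(-t) against the kernel
for t in [3/4, 3/2): the term is ∫ (2*t + 1)·t^(s-1)
on [3/2, ∞) integrate f = exp(-2*t) against the kernel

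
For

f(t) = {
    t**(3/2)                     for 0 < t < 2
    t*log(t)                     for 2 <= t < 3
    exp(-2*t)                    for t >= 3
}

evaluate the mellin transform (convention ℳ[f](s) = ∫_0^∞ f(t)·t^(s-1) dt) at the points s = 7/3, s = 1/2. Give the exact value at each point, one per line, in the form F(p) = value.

F(7/3) = -243*3**(1/3)/100 - 12*2**(1/3)*log(2)/5 + 2**(2/3)*uppergamma(7/3, 6)/8 + 18*2**(1/3)/25 + 48*2**(5/6)/23 + 81*3**(1/3)*log(3)/10
F(1/2) = -4*sqrt(3)/3 + sqrt(2)*sqrt(pi)*erfc(sqrt(6))/2 + 8*sqrt(2)/9 + 2 + log(3**(2*sqrt(3))/2**(4*sqrt(2)/3))

along the cuts 2, 3, ℳ[f](s) splits into 3 integrals
segment 0 to 2 holds t**(3/2); add its integral
segment 2 to 3 holds t*log(t); add its integral
segment [3, ∞) carries exp(-2*t); integrate it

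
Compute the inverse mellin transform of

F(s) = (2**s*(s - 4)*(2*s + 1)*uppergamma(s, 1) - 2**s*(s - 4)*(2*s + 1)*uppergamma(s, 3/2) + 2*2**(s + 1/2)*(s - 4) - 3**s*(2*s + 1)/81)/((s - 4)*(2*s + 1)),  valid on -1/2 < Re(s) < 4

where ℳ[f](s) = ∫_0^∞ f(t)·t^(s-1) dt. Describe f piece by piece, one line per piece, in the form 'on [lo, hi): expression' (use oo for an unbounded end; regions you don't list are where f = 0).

on [0, 2): sqrt(t)
on [2, 3): exp(-t/2)
on [3, oo): t**(-4)

f breaks at 2, 3 into 3 integrals to sum
∫ over [0, 2) of sqrt(t)·t^(s-1) joins the sum
[2, 3) adds the kernel integral of exp(-t/2)
∫ t**(-4)·t^(s-1) over [3, ∞)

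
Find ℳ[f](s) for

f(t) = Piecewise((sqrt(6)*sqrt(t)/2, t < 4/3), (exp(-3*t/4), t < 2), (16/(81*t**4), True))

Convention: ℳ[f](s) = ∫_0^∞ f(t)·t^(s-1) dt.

(2/3)**s*(2**s*(s - 4)*(2*s + 1)*uppergamma(s, 1) - 2**s*(s - 4)*(2*s + 1)*uppergamma(s, 3/2) + 2*2**(s + 1/2)*(s - 4) - 3**s*(2*s + 1)/81)/((s - 4)*(2*s + 1))
  -1/2 < Re(s) < 4

peel off the common scale on t: sqrt(t) on [0, 2); exp(-t/2) on [2, 3); t**(-4) on [3, ∞)
treat the 3 regions marked off by 4/3, 2 separately and sum
segment [0, 4/3) carries sqrt(6)*sqrt(t)/2; integrate it
for t in [4/3, 2): the term is ∫ exp(-3*t/4)·t^(s-1)
for t in [2, ∞): the term is ∫ 16/(81*t**4)·t^(s-1)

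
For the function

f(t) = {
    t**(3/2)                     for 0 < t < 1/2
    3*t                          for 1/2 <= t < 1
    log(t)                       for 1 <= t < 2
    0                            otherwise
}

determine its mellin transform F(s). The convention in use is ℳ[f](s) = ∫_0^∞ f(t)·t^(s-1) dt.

slice at 1/2, 1, transform all 3 pieces, and sum them
for t in [0, 1/2): the term is ∫ t**(3/2)·t^(s-1)
on [1/2, 1): add ∫ 3*t·t^(s-1) dt
the [1, 2) slice contributes ∫ log(t)·t^(s-1) dt

(-2*2**(2*s)*(s + 1)*(2*s + 3) + 6*2**s*s**2*(2*s + 3) + 2*2**s*(s + 1)*(2*s + 3) + 4**s*s*(s + 1)*(2*s + 3)*log(4) + sqrt(2)*s**2*(s + 1) - 3*s**2*(2*s + 3))/(2*2**s*s**2*(s + 1)*(2*s + 3))
  Re(s) > -3/2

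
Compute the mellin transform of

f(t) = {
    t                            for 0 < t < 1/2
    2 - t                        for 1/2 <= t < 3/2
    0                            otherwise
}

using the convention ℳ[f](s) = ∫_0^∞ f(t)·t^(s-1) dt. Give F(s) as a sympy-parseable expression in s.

along the cuts 1/2, ℳ[f](s) splits into 2 integrals
[0, 1/2) adds the kernel integral of t
over [1/2, 3/2), the kernel integral of (2 - t) enters the sum

(3**s*s + 4*3**s - 2*s - 4)/(2*2**s*s*(s + 1))
  Re(s) > -1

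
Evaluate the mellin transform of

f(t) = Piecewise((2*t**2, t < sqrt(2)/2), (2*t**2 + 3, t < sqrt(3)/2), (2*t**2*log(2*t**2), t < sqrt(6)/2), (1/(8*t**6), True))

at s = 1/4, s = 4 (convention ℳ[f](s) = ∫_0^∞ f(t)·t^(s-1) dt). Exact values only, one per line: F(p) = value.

F(1/4) = 2**(3/4)*(-3726*2**(1/8) - 366*6**(1/8) + log(2**(207*3**(1/8))*3**(-207*3**(1/8) + 414*6**(1/8))) + 4117*3**(1/8))/621
F(4) = 17/192 + log(4374**(9/64))

reversing the power substitution: 2*t on [0, 1/2); 2*t + 3 on [1/2, 3/4); 2*t*log(2*t) on [3/4, 3/2); …
remove the common scale on t first: t on [0, 1); t + 3 on [1, 3/2); t*log(t) on [3/2, 3); …
decompose at sqrt(2)/2, sqrt(3)/2, sqrt(6)/2; ℳ[f](s) sums the 4 pieces' integrals
for t in [0, sqrt(2)/2): the term is ∫ 2*t**2·t^(s-1)
∫ over [sqrt(2)/2, sqrt(3)/2) of (2*t**2 + 3)·t^(s-1) joins the sum
on [sqrt(3)/2, sqrt(6)/2) integrate f = 2*t**2*log(2*t**2) against the kernel
over [sqrt(6)/2, ∞), the kernel integral of 1/(8*t**6) enters the sum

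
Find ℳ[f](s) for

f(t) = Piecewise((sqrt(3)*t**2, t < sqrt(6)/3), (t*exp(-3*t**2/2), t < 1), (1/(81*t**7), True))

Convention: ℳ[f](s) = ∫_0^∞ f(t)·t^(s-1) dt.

3**(1/2 - s/2)*(324*2**(s/2)*(s - 7) + 81*2**(s/2 + 1/2)*(s - 7)*(s + 2)*uppergamma(s/2 + 1/2, 1) - 81*2**(s/2 + 1/2)*(s - 7)*(s + 2)*uppergamma(s/2 + 1/2, 3/2) - 2*3**(s/2 + 1/2)*(s + 2))/(486*(s - 7)*(s + 2))
  -2 < Re(s) < 7

invert the shared t-power to get sqrt(3)*t on [0, sqrt(6)/3); exp(-3*t**2/2) on [sqrt(6)/3, 1); 1/(81*t**8) on [1, ∞)
peel off the power substitution: sqrt(3)*sqrt(t) on [0, 2/3); exp(-3*t/2) on [2/3, 1); 1/(81*t**4) on [1, ∞)
undo the common scale on t: sqrt(t) on [0, 2); exp(-t/2) on [2, 3); t**(-4) on [3, ∞)
split f at sqrt(6)/3, 1: ℳ[f](s) collects 3 kernel integrals
on [0, sqrt(6)/3): add ∫ sqrt(3)*t**2·t^(s-1) dt
for t in [sqrt(6)/3, 1): the term is ∫ t*exp(-3*t**2/2)·t^(s-1)
[1, ∞) adds the kernel integral of 1/(81*t**7)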